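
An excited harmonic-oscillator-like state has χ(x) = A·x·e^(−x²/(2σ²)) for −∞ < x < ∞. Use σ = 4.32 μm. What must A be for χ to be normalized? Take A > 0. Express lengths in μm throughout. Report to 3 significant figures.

A ≈ 0.118 μm^(-3/2)

The normalization condition is ∫|χ|² dx = 1 from −∞ to ∞.
Using the Gaussian integral ∫_{−∞}^{∞} e^(−αx²) dx = √(π/α), the integral (without the A² prefactor) comes out to √(π)·σ^3/2.
Setting this equal to 1 gives A² = 1/(√(π)·σ^3/2).
With σ = 4.32: A² = 0.01400 and A = 0.1183.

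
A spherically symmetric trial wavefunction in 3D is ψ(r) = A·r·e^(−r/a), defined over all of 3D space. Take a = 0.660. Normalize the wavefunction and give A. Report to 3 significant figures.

Normalization requires ∫|ψ|² 4πr² dr = 1, integrated from 0 to ∞.
The angular integral contributes 4π, leaving ∫₀^∞ r²|ψ|² dr.
Recall ∫₀^∞ r^m e^(−r/β) dr = m!·β^(m+1), ∫|ψ|² 4πr² dr = A²·(3·π·a^5).
Hence A² = 1/[3·π·a^5].
Substituting a = 0.660 gives A² = 0.8472, so A = 0.9205.

A ≈ 0.920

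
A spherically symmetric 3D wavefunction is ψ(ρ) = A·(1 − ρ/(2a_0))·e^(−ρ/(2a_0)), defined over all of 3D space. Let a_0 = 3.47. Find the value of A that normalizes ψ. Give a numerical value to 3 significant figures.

Require ∫ |ψ|² 4πρ² dρ = 1 over the whole domain.
(Spherical symmetry: dV = 4πρ² dρ.)
With ∫₀^∞ ρ^4 e^(−αρ) dρ = 4!/α^5, ∫|ψ|² 4πρ² dρ = A²·(8·π·a_0^3).
Setting this equal to 1 gives A² = 1/(8·π·a_0^3).
Plugging in a_0 = 3.47 yields A = 0.03086.

A ≈ 0.0309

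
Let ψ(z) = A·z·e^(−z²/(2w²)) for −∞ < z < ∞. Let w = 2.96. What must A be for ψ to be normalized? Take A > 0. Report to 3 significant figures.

A ≈ 0.209

We need A² ∫|f|² dz = 1, taking the integral from −∞ to ∞.
With ∫_{−∞}^{∞} z^(2m) e^(−αz²) dz = (2m−1)!!·√π / (2^m α^(m+1/2)), carrying out the integral gives A² · √(π)·w^3/2.
Hence A² = 1/[√(π)·w^3/2].
With w = 2.96: A² = 0.04351 and A = 0.2086.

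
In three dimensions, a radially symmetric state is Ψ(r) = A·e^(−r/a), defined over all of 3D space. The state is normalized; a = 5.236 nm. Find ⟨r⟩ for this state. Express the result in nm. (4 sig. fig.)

⟨r⟩ ≈ 7.854 nm

⟨r⟩ = ∫ r |Ψ|² 4πr² dr over the full domain.
With ∫₀^∞ r^3 e^(−αr) dr = 3!/α^4, evaluating both integrals, ⟨r⟩ = 3·a/2.
Putting a = 5.236 gives 7.8540.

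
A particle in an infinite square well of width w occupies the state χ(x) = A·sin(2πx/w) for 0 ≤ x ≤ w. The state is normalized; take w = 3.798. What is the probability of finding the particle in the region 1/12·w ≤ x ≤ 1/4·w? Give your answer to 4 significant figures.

P ≈ 0.2356

|χ|² is the probability density, so P = ∫_{1/12·w}^{1/4·w} |χ|² dx.
With A² fixed by ∫|χ|² = 1, i.e. A² = (w/2)^(−1), substitute and integrate.
In terms of u = x/w (A² and the length scale cancel between numerator and denominator), P = [∫_{1/12}^{1/4} sin(2·π·u)^2 du] / [∫_{0}^{1} sin(2·π·u)^2 du].
Using ∫ sin(2·π·u)^2 du = u/2 - sin(4·π·u)/(8·π), the numerator is √(3)/(16·π) + 1/12 and the denominator is 1/2.
This works out to P = (√(3)/8 + π/6)/π.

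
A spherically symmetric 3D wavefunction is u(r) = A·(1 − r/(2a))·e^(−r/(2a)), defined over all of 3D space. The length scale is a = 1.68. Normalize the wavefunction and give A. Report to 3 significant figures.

Require ∫ |u|² 4πr² dr = 1 over the whole domain.
∫|u|² 4πr² dr = A²·(8·π·a^3).
So A² = (8·π·a^3)^(−1).
With a = 1.68: A² = 0.008391 and A = 0.09160.

A ≈ 0.0916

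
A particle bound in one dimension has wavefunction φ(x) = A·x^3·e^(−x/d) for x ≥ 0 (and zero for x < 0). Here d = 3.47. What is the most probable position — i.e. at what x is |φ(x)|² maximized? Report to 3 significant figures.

The maximum of |φ(x)|² occurs where its derivative vanishes.
This gives x = 3·d.
With d = 3.47, the most probable position is 10.41.

x ≈ 10.4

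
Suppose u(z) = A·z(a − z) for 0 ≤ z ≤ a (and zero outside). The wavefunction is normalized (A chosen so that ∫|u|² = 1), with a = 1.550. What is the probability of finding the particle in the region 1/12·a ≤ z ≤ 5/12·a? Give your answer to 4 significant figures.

P = ∫_{1/12·a}^{5/12·a} |u(z)|² dz.
With A² fixed by ∫|u|² = 1, i.e. A² = (a^5/30)^(−1), substitute and integrate.
Let t = z/a; then A² and the length scale cancel, so P = ∫_{1/12}^{5/12} t^2·(1 - t)^2 dt ÷ ∫_{0}^{1} t^2·(1 - t)^2 dt.
Using ∫ t^2·(1 - t)^2 dt = t^3·(6·t^2 - 15·t + 10)/30, the numerator is ≈ 0.0113844 and the denominator is 1/30.
Evaluating gives P = 0.34153.

P ≈ 0.3415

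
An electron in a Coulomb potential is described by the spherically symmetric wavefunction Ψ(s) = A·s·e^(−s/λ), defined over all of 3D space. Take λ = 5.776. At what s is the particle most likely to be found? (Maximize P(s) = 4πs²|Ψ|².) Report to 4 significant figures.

s ≈ 11.55

Set d/ds [P(s) = 4πs²|Ψ|²] = 0 and solve for s > 0.
This gives s = 2·λ.
With λ = 5.776, the most probable radial distance is 11.552.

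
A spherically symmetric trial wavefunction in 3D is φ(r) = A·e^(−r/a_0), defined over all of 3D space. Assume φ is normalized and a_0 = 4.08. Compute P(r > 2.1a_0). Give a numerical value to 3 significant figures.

P = ∫ |φ|² 4πr² dr over r > 2.1a_0.
The full normalization integral is A²·[π·a_0^3] = 1, fixing A².
In terms of u = r/a_0 (A², 4π and the length scale all cancel between numerator and denominator), P = [∫_{2.1}^{∞} u^2·e^(-2·u) du] / [∫_{0}^{∞} u^2·e^(-2·u) du].
With ∫ u^2·e^(-2·u) du = -(2·u^2 + 2·u + 1)·e^(-2·u)/4 + C, the region integral is 701·e^(-21/5)/200 and the full one is 1/4.
The region integral divided by the full integral gives P = 0.2102.

P ≈ 0.210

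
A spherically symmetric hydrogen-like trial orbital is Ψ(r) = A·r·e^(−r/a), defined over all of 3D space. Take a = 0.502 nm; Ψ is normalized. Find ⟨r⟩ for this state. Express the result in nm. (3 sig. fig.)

⟨r⟩ ≈ 1.26 nm

⟨r⟩ = ∫ r |Ψ|² 4πr² dr over the full domain.
Since the A² factors cancel between numerator and denominator, ⟨r⟩ = 5·a/2.
Putting a = 0.502 gives 1.255.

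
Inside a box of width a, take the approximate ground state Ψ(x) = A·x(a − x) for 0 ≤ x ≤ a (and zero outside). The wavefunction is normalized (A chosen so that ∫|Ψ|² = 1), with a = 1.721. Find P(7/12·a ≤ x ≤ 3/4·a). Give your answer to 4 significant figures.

P ≈ 0.2431

The probability is P = ∫ |Ψ|² dx over [7/12·a, 3/4·a].
The normalization integral ∫|Ψ|²dx over the whole domain equals a^5/30·A², and A² cancels in the ratio.
In terms of u = x/a (A² and the length scale cancel between numerator and denominator), P = [∫_{7/12}^{3/4} u^2·(1 - u)^2 du] / [∫_{0}^{1} u^2·(1 - u)^2 du].
An antiderivative of u^2·(1 - u)^2 is u^3·(6·u^2 - 15·u + 10)/30; evaluating from 7/12 to 3/4 gives ≈ 0.00810346, while the full integral is 1/30.
The result is P = 0.24310.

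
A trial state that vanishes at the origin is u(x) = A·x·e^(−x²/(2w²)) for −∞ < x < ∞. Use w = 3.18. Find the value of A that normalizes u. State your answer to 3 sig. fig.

A ≈ 0.187

Normalization requires ∫|u|² dx = 1, integrated from −∞ to ∞.
∫|u|² dx = A²·(√(π)·w^3/2).
Setting this equal to 1 gives A² = 1/(√(π)·w^3/2).
Plugging in w = 3.18 yields A = 0.1873.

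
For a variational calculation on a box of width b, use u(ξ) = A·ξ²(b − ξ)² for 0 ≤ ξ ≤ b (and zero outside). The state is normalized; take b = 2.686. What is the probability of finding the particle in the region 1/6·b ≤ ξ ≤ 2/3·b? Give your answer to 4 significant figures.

P ≈ 0.8462

The probability is P = ∫ |u|² dξ over [1/6·b, 2/3·b].
Since A² = 1/(b^9/630), this is the region integral divided by the full normalization integral.
In terms of t = ξ/b (A² and the length scale cancel between numerator and denominator), P = [∫_{1/6}^{2/3} t^4·(1 - t)^4 dt] / [∫_{0}^{1} t^4·(1 - t)^4 dt].
Using ∫ t^4·(1 - t)^4 dt = t^5·(70·t^4 - 315·t^3 + 540·t^2 - 420·t + 126)/630, the numerator is ≈ 0.00134318 and the denominator is 1/630.
Taking the ratio, P = 0.84620.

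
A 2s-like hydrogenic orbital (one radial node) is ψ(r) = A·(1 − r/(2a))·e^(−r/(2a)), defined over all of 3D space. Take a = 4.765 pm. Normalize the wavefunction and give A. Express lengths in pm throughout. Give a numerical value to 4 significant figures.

A ≈ 0.01918 pm^(-3/2)

Normalization requires ∫|ψ|² 4πr² dr = 1, integrated from 0 to ∞.
Carrying out the integral gives A² · 8·π·a^3.
Plugging in a = 4.765 yields A = 0.019177.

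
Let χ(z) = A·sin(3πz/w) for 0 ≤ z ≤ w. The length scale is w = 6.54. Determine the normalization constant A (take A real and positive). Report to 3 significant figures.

A ≈ 0.553

Require ∫ |χ|² dz = 1 over the whole domain.
Using sin²θ = (1 − cos 2θ)/2, with χ = A·sin(3πz/w), the integral evaluates to A²·[w/2].
So A² = (w/2)^(−1).
Substituting w = 6.54 gives A² = 0.3058, so A = 0.5530.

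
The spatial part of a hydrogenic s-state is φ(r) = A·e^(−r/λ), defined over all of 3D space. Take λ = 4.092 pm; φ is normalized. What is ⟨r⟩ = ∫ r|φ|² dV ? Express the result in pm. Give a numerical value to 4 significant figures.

⟨r⟩ = ∫ r |φ|² 4πr² dr over the full domain.
The ratio of the moment integral to the normalization integral gives ⟨r⟩ = 3·λ/2.
Putting λ = 4.092 gives 6.1380.

⟨r⟩ ≈ 6.138 pm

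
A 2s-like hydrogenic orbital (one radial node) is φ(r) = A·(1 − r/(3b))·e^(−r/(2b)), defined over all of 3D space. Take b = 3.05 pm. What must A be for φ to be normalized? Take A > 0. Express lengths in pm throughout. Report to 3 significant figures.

Require ∫ |φ|² 4πr² dr = 1 over the whole domain.
With ∫₀^∞ r^4 e^(−αr) dr = 4!/α^5, with φ = A·(1 − r/(3b))·e^(−r/(2b)), the integral evaluates to A²·[8·π·b^3/3].
Hence A² = 1/[8·π·b^3/3].
With b = 3.05: A² = 0.004207 and A = 0.06486.

A ≈ 0.0649 pm^(-3/2)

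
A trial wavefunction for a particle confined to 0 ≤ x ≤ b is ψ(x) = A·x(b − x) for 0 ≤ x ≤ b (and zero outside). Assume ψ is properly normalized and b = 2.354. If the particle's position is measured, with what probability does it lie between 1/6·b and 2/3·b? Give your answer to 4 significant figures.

P = ∫_{1/6·b}^{2/3·b} |ψ(x)|² dx.
Since A² = 1/(b^5/30), this is the region integral divided by the full normalization integral.
Let u = x/b; then A² and the length scale cancel, so P = ∫_{1/6}^{2/3} u^2·(1 - u)^2 du ÷ ∫_{0}^{1} u^2·(1 - u)^2 du.
With ∫ u^2·(1 - u)^2 du = u^3·(6·u^2 - 15·u + 10)/30 + C, the region integral is 163/6480 and the full one is 1/30.
This works out to P = 163/216.

P ≈ 0.7546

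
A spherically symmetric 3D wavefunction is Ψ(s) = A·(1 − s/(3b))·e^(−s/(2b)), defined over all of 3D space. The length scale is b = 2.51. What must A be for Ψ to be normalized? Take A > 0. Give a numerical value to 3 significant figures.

We need A² ∫|f|² 4πs² ds = 1, taking the integral from 0 to ∞.
The angular integral contributes 4π, leaving ∫₀^∞ s²|Ψ|² ds.
Carrying out the integral gives A² · 8·π·b^3/3.
Setting this equal to 1 gives A² = 1/(8·π·b^3/3).
Plugging in b = 2.51 yields A = 0.08688.

A ≈ 0.0869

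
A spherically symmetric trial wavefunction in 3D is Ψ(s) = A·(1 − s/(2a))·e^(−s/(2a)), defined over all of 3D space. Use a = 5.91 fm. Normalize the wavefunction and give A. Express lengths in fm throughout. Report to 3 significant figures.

A ≈ 0.0139 fm^(-3/2)

The normalization condition is ∫|Ψ|² 4πs² ds = 1 from 0 to ∞.
Carrying out the integral gives A² · 8·π·a^3.
Substituting a = 5.91 gives A² = 0.0001928, so A = 0.01388.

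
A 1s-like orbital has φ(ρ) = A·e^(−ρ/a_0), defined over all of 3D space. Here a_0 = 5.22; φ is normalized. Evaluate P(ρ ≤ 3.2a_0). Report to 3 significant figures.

P ≈ 0.954

With dV = 4πρ²dρ, the probability is ∫|φ|² dV over ρ ≤ 3.2a_0.
Normalization gives A² = 1/(π·a_0^3).
Substituting u = ρ/a_0, A², 4π and the length scale all cancel in the ratio: P = ∫_{0}^{3.2} u^2·e^(-2·u) du / ∫_{0}^{∞} u^2·e^(-2·u) du.
An antiderivative of u^2·e^(-2·u) is -(2·u^2 + 2·u + 1)·e^(-2·u)/4; evaluating from 0 to 3.2 gives 1/4 - 697·e^(-32/5)/100, while the full integral is 1/4.
The region integral divided by the full integral gives P = 0.9537.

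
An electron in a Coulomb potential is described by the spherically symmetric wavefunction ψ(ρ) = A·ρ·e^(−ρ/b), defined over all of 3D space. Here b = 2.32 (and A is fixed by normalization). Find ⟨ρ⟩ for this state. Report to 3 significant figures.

By definition ⟨ρ⟩ = ∫ ρ |ψ(ρ)|² 4πρ² dρ.
Since the A² factors cancel between numerator and denominator, ⟨ρ⟩ = 5·b/2.
With b = 2.32, ⟨ρ⟩ = 5.800.

⟨ρ⟩ ≈ 5.80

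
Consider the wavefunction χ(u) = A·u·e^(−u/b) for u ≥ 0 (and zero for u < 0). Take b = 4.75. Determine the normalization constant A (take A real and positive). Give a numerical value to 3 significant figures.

We need A² ∫|f|² du = 1, taking the integral from 0 to ∞.
With ∫₀^∞ u^2 e^(−αu) du = 2!/α^3, with χ = A·u·e^(−u/b), the integral evaluates to A²·[b^3/4].
Setting this equal to 1 gives A² = 1/(b^3/4).
With b = 4.75: A² = 0.03732 and A = 0.1932.

A ≈ 0.193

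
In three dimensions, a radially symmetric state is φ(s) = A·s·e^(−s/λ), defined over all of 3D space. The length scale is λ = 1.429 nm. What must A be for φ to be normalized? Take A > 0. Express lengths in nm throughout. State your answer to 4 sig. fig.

Require ∫ |φ|² 4πs² ds = 1 over the whole domain.
In 3D with spherical symmetry the volume element is 4πs² ds.
Using ∫₀^∞ sⁿ e^(−αs) ds = n!/αⁿ⁺¹, the integral (without the A² prefactor) comes out to 3·π·λ^5.
So A² = (3·π·λ^5)^(−1).
Substituting λ = 1.429 gives A² = 0.017806, so A = 0.13344.

A ≈ 0.1334 nm^(-5/2)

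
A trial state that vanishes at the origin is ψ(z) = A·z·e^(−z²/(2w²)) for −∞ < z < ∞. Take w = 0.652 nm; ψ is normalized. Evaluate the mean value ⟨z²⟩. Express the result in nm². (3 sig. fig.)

⟨z^2⟩ ≈ 0.638 nm^2

The expectation value is the |ψ|²-weighted average of z^2: ∫ z^2|ψ|² dz.
Using the Gaussian integral ∫_{−∞}^{∞} e^(−αz²) dz = √(π/α), the ratio of the moment integral to the normalization integral gives ⟨z²⟩ = 3·w^2/2.
Putting w = 0.652 gives 0.6377.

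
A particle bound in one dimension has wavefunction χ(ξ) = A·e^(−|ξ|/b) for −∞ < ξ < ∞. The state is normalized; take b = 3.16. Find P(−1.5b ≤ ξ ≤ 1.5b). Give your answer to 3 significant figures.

The probability is P = ∫ |χ|² dξ over [−1.5b, 1.5b].
With A² fixed by ∫|χ|² = 1, i.e. A² = (b)^(−1), substitute and integrate.
By symmetry take twice the ξ ≥ 0 contribution in numerator and denominator; the 2's cancel. In terms of u = ξ/b (A² and the length scale cancel between numerator and denominator), P = [∫_{0}^{1.5} e^(-2·u) du] / [∫_{0}^{∞} e^(-2·u) du].
With ∫ e^(-2·u) du = -e^(-2·u)/2 + C, the region integral is 1/2 - e^(-3)/2 and the full one is 1/2.
This works out to P = 0.9502.

P ≈ 0.950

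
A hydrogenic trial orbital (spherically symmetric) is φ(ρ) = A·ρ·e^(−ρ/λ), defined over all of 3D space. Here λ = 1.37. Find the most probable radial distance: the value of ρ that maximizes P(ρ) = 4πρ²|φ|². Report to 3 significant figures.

Differentiate P(ρ) = 4πρ²|φ|² with respect to ρ and set to zero.
This gives ρ = 2·λ.
With λ = 1.37, the most probable radial distance is 2.740.

ρ ≈ 2.74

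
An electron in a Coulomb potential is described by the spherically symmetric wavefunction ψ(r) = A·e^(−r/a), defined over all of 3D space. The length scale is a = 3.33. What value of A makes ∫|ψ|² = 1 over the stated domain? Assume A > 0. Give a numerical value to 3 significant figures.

Require ∫ |ψ|² 4πr² dr = 1 over the whole domain.
(Spherical symmetry: dV = 4πr² dr.)
With ∫₀^∞ r^2 e^(−αr) dr = 2!/α^3, with ψ = A·e^(−r/a), the integral evaluates to A²·[π·a^3].
Setting this equal to 1 gives A² = 1/(π·a^3).
Substituting a = 3.33 gives A² = 0.008620, so A = 0.09285.

A ≈ 0.0928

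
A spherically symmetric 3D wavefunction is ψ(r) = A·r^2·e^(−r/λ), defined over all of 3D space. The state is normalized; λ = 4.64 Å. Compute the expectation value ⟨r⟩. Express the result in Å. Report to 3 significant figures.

The expectation value is the |ψ|²-weighted average of r: ∫ r|ψ|² 4πr² dr.
Using ∫₀^∞ rⁿ e^(−αr) dr = n!/αⁿ⁺¹, evaluating both integrals, ⟨r⟩ = 7·λ/2.
With λ = 4.64, ⟨r⟩ = 16.24.

⟨r⟩ ≈ 16.2 Å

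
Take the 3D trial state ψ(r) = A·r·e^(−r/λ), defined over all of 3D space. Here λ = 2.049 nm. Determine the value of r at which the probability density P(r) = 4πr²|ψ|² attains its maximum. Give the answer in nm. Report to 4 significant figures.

r ≈ 4.098 nm

Differentiate P(r) = 4πr²|ψ|² with respect to r and set to zero.
Solving yields r = 2·λ.
With λ = 2.049, the most probable radial distance is 4.0980 nm.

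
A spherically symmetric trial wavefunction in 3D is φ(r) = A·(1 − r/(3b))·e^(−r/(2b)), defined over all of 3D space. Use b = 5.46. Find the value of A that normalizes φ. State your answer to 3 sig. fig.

A ≈ 0.0271

Require ∫ |φ|² 4πr² dr = 1 over the whole domain.
In 3D with spherical symmetry the volume element is 4πr² dr.
With ∫₀^∞ r^4 e^(−αr) dr = 4!/α^5, with φ = A·(1 − r/(3b))·e^(−r/(2b)), the integral evaluates to A²·[8·π·b^3/3].
Hence A² = 1/[8·π·b^3/3].
Plugging in b = 5.46 yields A = 0.02708.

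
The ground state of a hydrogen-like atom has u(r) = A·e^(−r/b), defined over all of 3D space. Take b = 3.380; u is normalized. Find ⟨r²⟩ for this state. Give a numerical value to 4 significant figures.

⟨r^2⟩ ≈ 34.27

By definition ⟨r²⟩ = ∫ r^2 |u(r)|² 4πr² dr.
Using ∫₀^∞ rⁿ e^(−αr) dr = n!/αⁿ⁺¹, evaluating both integrals, ⟨r²⟩ = 3·b^2.
Putting b = 3.380 gives 34.273.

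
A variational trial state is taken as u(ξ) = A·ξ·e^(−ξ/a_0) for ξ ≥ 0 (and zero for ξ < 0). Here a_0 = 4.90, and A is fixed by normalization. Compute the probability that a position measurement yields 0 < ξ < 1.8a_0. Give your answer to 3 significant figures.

P ≈ 0.697

|u|² is the probability density, so P = ∫_{0}^{1.8a_0} |u|² dξ.
Since A² = 1/(a_0^3/4), this is the region integral divided by the full normalization integral.
Let t = ξ/a_0; then A² and the length scale cancel, so P = ∫_{0}^{1.8} t^2·e^(-2·t) dt ÷ ∫_{0}^{∞} t^2·e^(-2·t) dt.
An antiderivative of t^2·e^(-2·t) is -(2·t^2 + 2·t + 1)·e^(-2·t)/4; evaluating from 0 to 1.8 gives 1/4 - 277·e^(-18/5)/100, while the full integral is 1/4.
Taking the ratio, P = 0.6973.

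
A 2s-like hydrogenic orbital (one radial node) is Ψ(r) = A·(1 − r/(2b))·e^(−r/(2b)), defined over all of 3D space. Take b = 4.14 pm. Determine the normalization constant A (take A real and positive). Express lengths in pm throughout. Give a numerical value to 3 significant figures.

A ≈ 0.0237 pm^(-3/2)

We need A² ∫|f|² 4πr² dr = 1, taking the integral from 0 to ∞.
The angular integral contributes 4π, leaving ∫₀^∞ r²|Ψ|² dr.
∫|Ψ|² 4πr² dr = A²·(8·π·b^3).
Plugging in b = 4.14 yields A = 0.02368.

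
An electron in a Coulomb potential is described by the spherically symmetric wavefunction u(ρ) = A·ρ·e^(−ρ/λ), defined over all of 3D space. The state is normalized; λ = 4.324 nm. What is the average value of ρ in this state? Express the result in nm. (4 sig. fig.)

⟨ρ⟩ = ∫ ρ |u|² 4πρ² dρ over the full domain.
Evaluating both integrals, ⟨ρ⟩ = 5·λ/2.
Putting λ = 4.324 gives 10.810.

⟨ρ⟩ ≈ 10.81 nm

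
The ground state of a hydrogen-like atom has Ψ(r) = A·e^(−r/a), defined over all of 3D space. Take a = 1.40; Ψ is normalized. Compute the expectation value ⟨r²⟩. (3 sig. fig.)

The expectation value is the |Ψ|²-weighted average of r^2: ∫ r^2|Ψ|² 4πr² dr.
Since the A² factors cancel between numerator and denominator, ⟨r²⟩ = 3·a^2.
With a = 1.40, ⟨r^2⟩ = 5.880.

⟨r^2⟩ ≈ 5.88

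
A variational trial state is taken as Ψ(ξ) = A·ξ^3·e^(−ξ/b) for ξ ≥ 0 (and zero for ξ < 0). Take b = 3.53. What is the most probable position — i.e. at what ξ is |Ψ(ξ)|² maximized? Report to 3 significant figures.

ξ ≈ 10.6

The maximum of |Ψ(ξ)|² occurs where its derivative vanishes.
Solving yields ξ = 3·b.
With b = 3.53, the most probable position is 10.59.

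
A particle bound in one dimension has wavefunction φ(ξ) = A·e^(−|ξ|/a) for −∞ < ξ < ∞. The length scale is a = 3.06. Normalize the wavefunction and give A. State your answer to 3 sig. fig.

A ≈ 0.572

Require ∫ |φ|² dξ = 1 over the whole domain.
Using ∫₀^∞ ξⁿ e^(−αξ) dξ = n!/αⁿ⁺¹, ∫|φ|² dξ = A²·(a).
So A² = (a)^(−1).
With a = 3.06: A² = 0.3268 and A = 0.5717.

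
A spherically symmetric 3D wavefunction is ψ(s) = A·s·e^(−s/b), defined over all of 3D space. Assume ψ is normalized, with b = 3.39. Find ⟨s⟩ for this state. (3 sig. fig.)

⟨s⟩ ≈ 8.48

⟨s⟩ = ∫ s |ψ|² 4πs² ds over the full domain.
Recall ∫₀^∞ s^m e^(−s/β) ds = m!·β^(m+1), the ratio of the moment integral to the normalization integral gives ⟨s⟩ = 5·b/2.
With b = 3.39, ⟨s⟩ = 8.475.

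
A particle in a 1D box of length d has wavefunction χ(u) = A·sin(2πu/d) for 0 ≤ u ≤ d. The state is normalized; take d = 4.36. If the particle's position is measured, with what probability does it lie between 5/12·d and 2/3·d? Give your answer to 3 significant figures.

|χ|² is the probability density, so P = ∫_{5/12·d}^{2/3·d} |χ|² du.
The normalization integral ∫|χ|²du over the whole domain equals d/2·A², and A² cancels in the ratio.
Let t = u/d; then A² and the length scale cancel, so P = ∫_{5/12}^{2/3} sin(2·π·t)^2 dt ÷ ∫_{0}^{1} sin(2·π·t)^2 dt.
With ∫ sin(2·π·t)^2 dt = t/2 - sin(4·π·t)/(8·π) + C, the region integral is -√(3)/(8·π) + 1/8 and the full one is 1/2.
Taking the ratio, P = (π - √(3))/(4·π).

P ≈ 0.112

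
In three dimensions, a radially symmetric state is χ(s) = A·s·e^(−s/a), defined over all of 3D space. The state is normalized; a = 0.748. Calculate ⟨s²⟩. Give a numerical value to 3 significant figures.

By definition ⟨s²⟩ = ∫ s^2 |χ(s)|² 4πs² ds.
With ∫₀^∞ s^6 e^(−αs) ds = 6!/α^7, since the A² factors cancel between numerator and denominator, ⟨s²⟩ = 15·a^2/2.
Putting a = 0.748 gives 4.196.

⟨s^2⟩ ≈ 4.20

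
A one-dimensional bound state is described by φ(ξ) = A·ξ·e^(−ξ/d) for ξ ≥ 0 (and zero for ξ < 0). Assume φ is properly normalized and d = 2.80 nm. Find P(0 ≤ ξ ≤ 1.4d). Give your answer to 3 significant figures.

P ≈ 0.531

The probability is P = ∫ |φ|² dξ over [0, 1.4d].
With A² fixed by ∫|φ|² = 1, i.e. A² = (d^3/4)^(−1), substitute and integrate.
Let u = ξ/d; then A² and the length scale cancel, so P = ∫_{0}^{1.4} u^2·e^(-2·u) du ÷ ∫_{0}^{∞} u^2·e^(-2·u) du.
Using ∫ u^2·e^(-2·u) du = -(2·u^2 + 2·u + 1)·e^(-2·u)/4, the numerator is 1/4 - 193·e^(-14/5)/100 and the denominator is 1/4.
The result is P = 0.5305.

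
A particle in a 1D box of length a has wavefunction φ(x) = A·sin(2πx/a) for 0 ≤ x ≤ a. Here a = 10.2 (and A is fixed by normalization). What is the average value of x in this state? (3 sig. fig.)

The expectation value is the |φ|²-weighted average of x: ∫ x|φ|² dx.
The ratio of the moment integral to the normalization integral gives ⟨x⟩ = a/2.
With a = 10.2, ⟨x⟩ = 5.100.

⟨x⟩ ≈ 5.10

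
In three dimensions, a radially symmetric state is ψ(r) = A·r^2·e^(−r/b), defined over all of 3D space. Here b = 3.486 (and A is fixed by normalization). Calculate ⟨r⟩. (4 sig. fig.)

⟨r⟩ = ∫ r |ψ|² 4πr² dr over the full domain.
The ratio of the moment integral to the normalization integral gives ⟨r⟩ = 7·b/2.
Putting b = 3.486 gives 12.201.

⟨r⟩ ≈ 12.20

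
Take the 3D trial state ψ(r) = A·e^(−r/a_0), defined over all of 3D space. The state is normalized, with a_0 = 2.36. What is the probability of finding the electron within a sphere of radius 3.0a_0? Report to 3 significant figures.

P = ∫ |ψ|² 4πr² dr over r ≤ 3.0a_0.
Normalization gives A² = 1/(π·a_0^3).
Substituting u = r/a_0, A², 4π and the length scale all cancel in the ratio: P = ∫_{0}^{3.0} u^2·e^(-2·u) du / ∫_{0}^{∞} u^2·e^(-2·u) du.
An antiderivative of u^2·e^(-2·u) is -(2·u^2 + 2·u + 1)·e^(-2·u)/4; evaluating from 0 to 3.0 gives 1/4 - 25·e^(-6)/4, while the full integral is 1/4.
This evaluates to P = 0.9380.

P ≈ 0.938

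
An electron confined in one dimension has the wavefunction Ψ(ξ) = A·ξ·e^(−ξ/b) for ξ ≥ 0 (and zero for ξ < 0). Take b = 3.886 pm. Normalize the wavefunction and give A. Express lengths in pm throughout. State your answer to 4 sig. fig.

The normalization condition is ∫|Ψ|² dξ = 1 from 0 to ∞.
Using ∫₀^∞ ξⁿ e^(−αξ) dξ = n!/αⁿ⁺¹, the integral (without the A² prefactor) comes out to b^3/4.
Substituting b = 3.886 gives A² = 0.068163, so A = 0.26108.

A ≈ 0.2611 pm^(-3/2)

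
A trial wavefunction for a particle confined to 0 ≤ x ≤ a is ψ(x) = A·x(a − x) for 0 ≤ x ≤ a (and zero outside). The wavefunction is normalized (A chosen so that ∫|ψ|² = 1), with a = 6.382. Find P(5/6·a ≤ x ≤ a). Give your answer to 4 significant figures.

P = ∫_{5/6·a}^{a} |ψ(x)|² dx.
Since A² = 1/(a^5/30), this is the region integral divided by the full normalization integral.
Let u = x/a; then A² and the length scale cancel, so P = ∫_{5/6}^{1} u^2·(1 - u)^2 du ÷ ∫_{0}^{1} u^2·(1 - u)^2 du.
With ∫ u^2·(1 - u)^2 du = u^3·(6·u^2 - 15·u + 10)/30 + C, the region integral is ≈ 0.00118313 and the full one is 1/30.
Evaluating gives P = 23/648.

P ≈ 0.03549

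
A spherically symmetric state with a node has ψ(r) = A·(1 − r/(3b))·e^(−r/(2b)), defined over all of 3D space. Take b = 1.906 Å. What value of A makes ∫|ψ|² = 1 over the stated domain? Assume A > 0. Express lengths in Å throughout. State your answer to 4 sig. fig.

The normalization condition is ∫|ψ|² 4πr² dr = 1 from 0 to ∞.
Using ∫₀^∞ rⁿ e^(−αr) dr = n!/αⁿ⁺¹, carrying out the integral gives A² · 8·π·b^3/3.
So A² = (8·π·b^3/3)^(−1).
Plugging in b = 1.906 yields A = 0.13130.

A ≈ 0.1313 Å^(-3/2)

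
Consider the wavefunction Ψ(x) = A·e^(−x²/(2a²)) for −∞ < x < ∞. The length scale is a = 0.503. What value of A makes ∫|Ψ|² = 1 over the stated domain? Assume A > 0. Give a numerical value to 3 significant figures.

Require ∫ |Ψ|² dx = 1 over the whole domain.
Differentiating ∫e^(−αx²) dx = √(π/α) under α to get the higher moments, the integral (without the A² prefactor) comes out to √(π)·a.
Substituting a = 0.503 gives A² = 1.122, so A = 1.059.

A ≈ 1.06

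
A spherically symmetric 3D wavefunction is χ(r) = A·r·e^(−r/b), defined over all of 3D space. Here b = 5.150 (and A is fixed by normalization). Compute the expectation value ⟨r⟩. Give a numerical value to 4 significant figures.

⟨r⟩ ≈ 12.88

The expectation value is the |χ|²-weighted average of r: ∫ r|χ|² 4πr² dr.
With ∫₀^∞ r^5 e^(−αr) dr = 5!/α^6, the ratio of the moment integral to the normalization integral gives ⟨r⟩ = 5·b/2.
Putting b = 5.150 gives 12.875.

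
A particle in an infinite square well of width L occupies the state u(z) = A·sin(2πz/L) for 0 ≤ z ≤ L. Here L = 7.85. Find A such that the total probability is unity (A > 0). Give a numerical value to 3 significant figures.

We need A² ∫|f|² dz = 1, taking the integral from 0 to L.
Carrying out the integral gives A² · L/2.
Hence A² = 1/[L/2].
Substituting L = 7.85 gives A² = 0.2548, so A = 0.5048.

A ≈ 0.505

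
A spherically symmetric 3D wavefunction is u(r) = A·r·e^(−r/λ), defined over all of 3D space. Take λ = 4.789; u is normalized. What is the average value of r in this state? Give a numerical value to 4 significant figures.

By definition ⟨r⟩ = ∫ r |u(r)|² 4πr² dr.
Evaluating both integrals, ⟨r⟩ = 5·λ/2.
Putting λ = 4.789 gives 11.973.

⟨r⟩ ≈ 11.97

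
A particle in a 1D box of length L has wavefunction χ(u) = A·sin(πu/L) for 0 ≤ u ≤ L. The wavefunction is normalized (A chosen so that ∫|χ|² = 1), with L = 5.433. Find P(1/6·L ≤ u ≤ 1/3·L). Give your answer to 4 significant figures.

P = ∫_{1/6·L}^{1/3·L} |χ(u)|² du.
The normalization integral ∫|χ|²du over the whole domain equals L/2·A², and A² cancels in the ratio.
In terms of t = u/L (A² and the length scale cancel between numerator and denominator), P = [∫_{1/6}^{1/3} sin(π·t)^2 dt] / [∫_{0}^{1} sin(π·t)^2 dt].
With ∫ sin(π·t)^2 dt = t/2 - sin(2·π·t)/(4·π) + C, the region integral is 1/12 and the full one is 1/2.
This works out to P = 1/6.

P ≈ 0.1667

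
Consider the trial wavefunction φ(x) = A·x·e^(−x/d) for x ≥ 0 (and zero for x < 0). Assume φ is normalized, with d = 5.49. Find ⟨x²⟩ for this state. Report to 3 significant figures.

By definition ⟨x²⟩ = ∫ x^2 |φ(x)|² dx.
Evaluating both integrals, ⟨x²⟩ = 3·d^2.
With d = 5.49, ⟨x^2⟩ = 90.42.

⟨x^2⟩ ≈ 90.4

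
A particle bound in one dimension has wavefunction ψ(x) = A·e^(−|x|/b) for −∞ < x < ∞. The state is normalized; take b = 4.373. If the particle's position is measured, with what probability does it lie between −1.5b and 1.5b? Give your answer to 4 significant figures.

P = ∫_{−1.5b}^{1.5b} |ψ(x)|² dx.
The normalization integral ∫|ψ|²dx over the whole domain equals b·A², and A² cancels in the ratio.
By symmetry take twice the x ≥ 0 contribution in numerator and denominator; the 2's cancel. In terms of u = x/b (A² and the length scale cancel between numerator and denominator), P = [∫_{0}^{1.5} e^(-2·u) du] / [∫_{0}^{∞} e^(-2·u) du].
With ∫ e^(-2·u) du = -e^(-2·u)/2 + C, the region integral is 1/2 - e^(-3)/2 and the full one is 1/2.
Taking the ratio, P = 0.95021.

P ≈ 0.9502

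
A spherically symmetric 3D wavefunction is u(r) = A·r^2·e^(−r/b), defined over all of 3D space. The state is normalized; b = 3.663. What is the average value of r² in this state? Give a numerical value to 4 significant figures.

⟨r^2⟩ ≈ 187.8

The expectation value is the |u|²-weighted average of r^2: ∫ r^2|u|² 4πr² dr.
Evaluating both integrals, ⟨r²⟩ = 14·b^2.
Putting b = 3.663 gives 187.85.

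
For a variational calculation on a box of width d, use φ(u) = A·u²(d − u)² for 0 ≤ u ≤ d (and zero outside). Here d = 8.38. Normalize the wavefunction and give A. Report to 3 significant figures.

The normalization condition is ∫|φ|² du = 1 from 0 to d.
Expanding the polynomial and integrating term by term, carrying out the integral gives A² · d^9/630.
Plugging in d = 8.38 yields A = 0.001758.

A ≈ 0.00176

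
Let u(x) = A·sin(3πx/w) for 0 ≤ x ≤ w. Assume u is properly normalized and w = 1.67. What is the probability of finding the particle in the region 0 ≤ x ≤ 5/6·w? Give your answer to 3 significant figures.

P = ∫_{0}^{5/6·w} |u(x)|² dx.
The normalization integral ∫|u|²dx over the whole domain equals w/2·A², and A² cancels in the ratio.
Let t = x/w; then A² and the length scale cancel, so P = ∫_{0}^{5/6} sin(3·π·t)^2 dt ÷ ∫_{0}^{1} sin(3·π·t)^2 dt.
An antiderivative of sin(3·π·t)^2 is t/2 - sin(6·π·t)/(12·π); evaluating from 0 to 5/6 gives 5/12, while the full integral is 1/2.
The result is P = 5/6.

P ≈ 0.833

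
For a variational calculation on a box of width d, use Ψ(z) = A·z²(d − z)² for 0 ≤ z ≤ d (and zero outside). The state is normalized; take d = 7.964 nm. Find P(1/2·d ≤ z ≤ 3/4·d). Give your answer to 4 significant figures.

P ≈ 0.4511

|Ψ|² is the probability density, so P = ∫_{1/2·d}^{3/4·d} |Ψ|² dz.
With A² fixed by ∫|Ψ|² = 1, i.e. A² = (d^9/630)^(−1), substitute and integrate.
In terms of u = z/d (A² and the length scale cancel between numerator and denominator), P = [∫_{1/2}^{3/4} u^4·(1 - u)^4 du] / [∫_{0}^{1} u^4·(1 - u)^4 du].
An antiderivative of u^4·(1 - u)^4 is u^5·(70·u^4 - 315·u^3 + 540·u^2 - 420·u + 126)/630; evaluating from 1/2 to 3/4 gives ≈ 0.000715988, while the full integral is 1/630.
Taking the ratio, P = 0.45107.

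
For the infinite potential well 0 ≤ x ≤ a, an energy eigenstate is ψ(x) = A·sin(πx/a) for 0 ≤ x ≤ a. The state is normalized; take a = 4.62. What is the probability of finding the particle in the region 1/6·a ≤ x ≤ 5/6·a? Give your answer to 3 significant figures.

P ≈ 0.942

|ψ|² is the probability density, so P = ∫_{1/6·a}^{5/6·a} |ψ|² dx.
Since A² = 1/(a/2), this is the region integral divided by the full normalization integral.
Substituting u = x/a, A² and the length scale cancel in the ratio: P = ∫_{1/6}^{5/6} sin(π·u)^2 du / ∫_{0}^{1} sin(π·u)^2 du.
An antiderivative of sin(π·u)^2 is u/2 - sin(2·π·u)/(4·π); evaluating from 1/6 to 5/6 gives √(3)/(4·π) + 1/3, while the full integral is 1/2.
Evaluating gives P = √(3)/(2·π) + 2/3.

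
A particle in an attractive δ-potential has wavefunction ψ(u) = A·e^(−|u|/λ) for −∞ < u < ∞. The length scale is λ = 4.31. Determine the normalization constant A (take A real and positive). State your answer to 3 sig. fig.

A ≈ 0.482

Normalization requires ∫|ψ|² du = 1, integrated from −∞ to ∞.
The integral (without the A² prefactor) comes out to λ.
So A² = (λ)^(−1).
Substituting λ = 4.31 gives A² = 0.2320, so A = 0.4817.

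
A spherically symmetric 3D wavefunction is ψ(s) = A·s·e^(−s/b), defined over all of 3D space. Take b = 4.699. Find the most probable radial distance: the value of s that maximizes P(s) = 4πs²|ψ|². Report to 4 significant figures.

s ≈ 9.398

Set d/ds [P(s) = 4πs²|ψ|²] = 0 and solve for s > 0.
This gives s = 2·b.
With b = 4.699, the most probable radial distance is 9.3980.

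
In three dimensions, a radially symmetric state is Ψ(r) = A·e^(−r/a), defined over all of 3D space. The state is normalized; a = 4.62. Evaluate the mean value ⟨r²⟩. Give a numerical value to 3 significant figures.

⟨r^2⟩ ≈ 64.0

⟨r²⟩ = ∫ r^2 |Ψ|² 4πr² dr over the full domain.
Recall ∫₀^∞ r^m e^(−r/β) dr = m!·β^(m+1), since the A² factors cancel between numerator and denominator, ⟨r²⟩ = 3·a^2.
Putting a = 4.62 gives 64.03.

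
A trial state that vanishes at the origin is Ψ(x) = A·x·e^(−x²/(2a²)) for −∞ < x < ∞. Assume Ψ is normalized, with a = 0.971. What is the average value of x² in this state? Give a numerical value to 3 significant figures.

The expectation value is the |Ψ|²-weighted average of x^2: ∫ x^2|Ψ|² dx.
With ∫_{−∞}^{∞} x^(2m) e^(−αx²) dx = (2m−1)!!·√π / (2^m α^(m+1/2)), since the A² factors cancel between numerator and denominator, ⟨x²⟩ = 3·a^2/2.
With a = 0.971, ⟨x^2⟩ = 1.414.

⟨x^2⟩ ≈ 1.41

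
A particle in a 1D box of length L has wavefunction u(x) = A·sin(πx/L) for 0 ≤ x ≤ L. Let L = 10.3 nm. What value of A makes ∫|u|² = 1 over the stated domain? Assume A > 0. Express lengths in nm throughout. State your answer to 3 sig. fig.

The normalization condition is ∫|u|² dx = 1 from 0 to L.
With ∫₀^L sin²(nπx/L) dx = L/2, with u = A·sin(πx/L), the integral evaluates to A²·[L/2].
Plugging in L = 10.3 yields A = 0.4407.

A ≈ 0.441 nm^(-1/2)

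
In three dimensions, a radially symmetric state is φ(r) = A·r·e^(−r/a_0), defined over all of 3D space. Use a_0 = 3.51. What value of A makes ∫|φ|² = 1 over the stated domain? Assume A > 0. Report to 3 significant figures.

A ≈ 0.0141

Require ∫ |φ|² 4πr² dr = 1 over the whole domain.
(Spherical symmetry: dV = 4πr² dr.)
Using ∫₀^∞ rⁿ e^(−αr) dr = n!/αⁿ⁺¹, with φ = A·r·e^(−r/a_0), the integral evaluates to A²·[3·π·a_0^5].
With a_0 = 3.51: A² = 0.0001992 and A = 0.01411.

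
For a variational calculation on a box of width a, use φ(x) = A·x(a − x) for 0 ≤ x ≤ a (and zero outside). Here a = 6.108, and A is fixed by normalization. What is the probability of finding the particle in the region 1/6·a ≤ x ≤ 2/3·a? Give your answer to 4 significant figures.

P ≈ 0.7546

The probability is P = ∫ |φ|² dx over [1/6·a, 2/3·a].
With A² fixed by ∫|φ|² = 1, i.e. A² = (a^5/30)^(−1), substitute and integrate.
Substituting u = x/a, A² and the length scale cancel in the ratio: P = ∫_{1/6}^{2/3} u^2·(1 - u)^2 du / ∫_{0}^{1} u^2·(1 - u)^2 du.
Using ∫ u^2·(1 - u)^2 du = u^3·(6·u^2 - 15·u + 10)/30, the numerator is 163/6480 and the denominator is 1/30.
Evaluating gives P = 163/216.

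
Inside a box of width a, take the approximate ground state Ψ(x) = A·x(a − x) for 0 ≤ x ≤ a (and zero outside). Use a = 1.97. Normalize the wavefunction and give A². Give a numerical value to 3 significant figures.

We need A² ∫|f|² dx = 1, taking the integral from 0 to a.
Carrying out the integral gives A² · a^5/30.
So A² = (a^5/30)^(−1).
Substituting a = 1.97 gives A² = 1.011, so A = 1.006.

A^2 ≈ 1.01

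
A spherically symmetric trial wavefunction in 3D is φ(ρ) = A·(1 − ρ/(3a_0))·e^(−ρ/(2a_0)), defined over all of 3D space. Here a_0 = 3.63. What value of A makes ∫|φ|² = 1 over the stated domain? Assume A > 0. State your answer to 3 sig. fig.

The normalization condition is ∫|φ|² 4πρ² dρ = 1 from 0 to ∞.
(Spherical symmetry: dV = 4πρ² dρ.)
Recall ∫₀^∞ ρ^m e^(−ρ/β) dρ = m!·β^(m+1), the integral (without the A² prefactor) comes out to 8·π·a_0^3/3.
Setting this equal to 1 gives A² = 1/(8·π·a_0^3/3).
Substituting a_0 = 3.63 gives A² = 0.002496, so A = 0.04996.

A ≈ 0.0500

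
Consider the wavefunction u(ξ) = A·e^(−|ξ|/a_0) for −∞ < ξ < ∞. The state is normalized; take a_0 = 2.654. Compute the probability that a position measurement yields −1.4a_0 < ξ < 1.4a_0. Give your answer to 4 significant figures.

The probability is P = ∫ |u|² dξ over [−1.4a_0, 1.4a_0].
The normalization integral ∫|u|²dξ over the whole domain equals a_0·A², and A² cancels in the ratio.
Both integrals are even about ξ = 0, so only the ξ ≥ 0 halves are needed (the factors of 2 cancel). Let t = ξ/a_0; then A² and the length scale cancel, so P = ∫_{0}^{1.4} e^(-2·t) dt ÷ ∫_{0}^{∞} e^(-2·t) dt.
With ∫ e^(-2·t) dt = -e^(-2·t)/2 + C, the region integral is 1/2 - e^(-14/5)/2 and the full one is 1/2.
Taking the ratio, P = 0.93919.

P ≈ 0.9392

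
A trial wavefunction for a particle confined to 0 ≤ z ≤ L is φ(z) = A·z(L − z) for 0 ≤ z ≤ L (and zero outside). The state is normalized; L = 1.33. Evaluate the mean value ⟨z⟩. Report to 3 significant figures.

⟨z⟩ ≈ 0.665

By definition ⟨z⟩ = ∫ z |φ(z)|² dz.
Evaluating both integrals, ⟨z⟩ = L/2.
With L = 1.33, ⟨z⟩ = 0.6650.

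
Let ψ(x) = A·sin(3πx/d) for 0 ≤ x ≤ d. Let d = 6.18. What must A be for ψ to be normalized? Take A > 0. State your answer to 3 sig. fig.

A ≈ 0.569

The normalization condition is ∫|ψ|² dx = 1 from 0 to d.
Carrying out the integral gives A² · d/2.
Substituting d = 6.18 gives A² = 0.3236, so A = 0.5689.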